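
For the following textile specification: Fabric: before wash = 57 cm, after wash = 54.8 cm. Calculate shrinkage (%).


Formula: Shrinkage% = ((L_before - L_after) / L_before) * 100
Step 1: Shrinkage = 57 - 54.8 = 2.2 cm
Step 2: Shrinkage% = (2.2 / 57) * 100
Step 3: Shrinkage% = 0.038596 * 100 = 3.8596% ≈ 3.9%

3.9%


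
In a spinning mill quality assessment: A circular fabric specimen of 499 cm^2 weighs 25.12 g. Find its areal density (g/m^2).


Formula: GSM = mass_g / area_m2
Step 1: Convert area: 499 cm^2 = 499 / 10000 = 0.0499 m^2
Step 2: GSM = 25.12 g / 0.0499 m^2 = 503.4 g/m^2

503.4 g/m^2


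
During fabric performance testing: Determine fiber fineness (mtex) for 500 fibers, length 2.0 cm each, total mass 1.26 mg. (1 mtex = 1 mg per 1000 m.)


Formula: fineness (mtex) = mass (mg) / total length (km) = (mass_mg / total_length_m) * 1000
Step 1: Convert fiber length: 2.0 cm = 0.02 m
Step 2: Total fiber length = 500 * 0.02 = 10.0 m
Step 3: Linear density = 1.26 mg / 10.0 m = 0.1260 mg/m
Step 4: fineness = 0.1260 * 1000 = 126.0 mtex

126.0 mtex


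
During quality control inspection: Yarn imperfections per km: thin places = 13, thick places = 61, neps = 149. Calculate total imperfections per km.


Formula: Total = thin places + thick places + neps
Total = 13 + 61 + 149
Total = 223 imperfections/km

223 imperfections/km


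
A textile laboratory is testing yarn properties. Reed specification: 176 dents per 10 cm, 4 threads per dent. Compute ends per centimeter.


Formula: EPC = (dents per 10 cm * ends per dent) / 10
Step 1: Total ends per 10 cm = 176 * 4 = 704
Step 2: EPC = 704 / 10 = 70.4 ends/cm

70.4 ends/cm


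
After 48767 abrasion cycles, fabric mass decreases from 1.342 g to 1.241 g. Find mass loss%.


Formula: Mass loss% = ((m_before - m_after) / m_before) * 100
Step 1: Mass loss = 1.342 - 1.241 = 0.101 g
Step 2: Ratio = 0.101 / 1.342 = 0.0752608
Step 3: Mass loss% = 0.0752608 * 100 = 7.52608% ≈ 7.53%

7.53%


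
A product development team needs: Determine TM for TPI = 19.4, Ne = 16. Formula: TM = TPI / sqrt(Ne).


Formula: TM = TPI / sqrt(Ne)
Step 1: sqrt(Ne) = sqrt(16) = 4
Step 2: TM = 19.4 / 4 = 4.85

4.85 TM


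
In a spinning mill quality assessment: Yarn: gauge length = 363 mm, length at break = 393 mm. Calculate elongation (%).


Formula: Elongation (%) = ((L_break - L0) / L0) * 100
Step 1: Extension = 393 - 363 = 30 mm
Step 2: Elongation = (30 / 363) * 100
Step 3: Elongation = 0.082645 * 100 = 8.2645% ≈ 8.3%

8.3%


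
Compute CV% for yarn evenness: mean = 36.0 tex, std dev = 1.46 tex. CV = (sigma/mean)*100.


Formula: CV% = (standard deviation / mean) * 100
Step 1: Ratio = 1.46 / 36.0 = 0.040556
Step 2: CV% = 0.040556 * 100 = 4.0556% ≈ 4.1%

4.1%


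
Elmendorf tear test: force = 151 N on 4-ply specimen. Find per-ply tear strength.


Formula: Per-ply strength = Total force / Number of plies
Per-ply = 151 N / 4
Per-ply = 37.75 N

37.75 N


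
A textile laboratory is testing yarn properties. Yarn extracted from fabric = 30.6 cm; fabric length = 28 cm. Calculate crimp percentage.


Formula: Crimp% = ((L_yarn - L_fabric) / L_fabric) * 100
Step 1: Extension = 30.6 - 28 = 2.6 cm
Step 2: Crimp% = (2.6 / 28) * 100
Step 3: Crimp% = 0.092857 * 100 = 9.2857% ≈ 9.3%

9.3%


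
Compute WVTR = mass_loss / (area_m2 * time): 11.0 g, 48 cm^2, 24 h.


Formula: WVTR = mass_loss / (area * time)
Step 1: Convert area: 48 cm^2 = 0.0048 m^2
Step 2: WVTR = 11.0 g / (0.0048 m^2 * 24 h)
Step 3: WVTR = 11.0 / 0.1152 = 95.5 g/m^2/h

95.5 g/m^2/h


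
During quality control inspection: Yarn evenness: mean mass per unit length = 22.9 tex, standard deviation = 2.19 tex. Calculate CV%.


Formula: CV% = (standard deviation / mean) * 100
Step 1: Ratio = 2.19 / 22.9 = 0.095633
Step 2: CV% = 0.095633 * 100 = 9.5633% ≈ 9.6%

9.6%


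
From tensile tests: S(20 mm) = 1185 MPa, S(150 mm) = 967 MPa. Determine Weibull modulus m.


Formula: m = ln(L1/L2) / ln(S2/S1)
Step 1: ln(L1/L2) = ln(20/150) = -2.01490
Step 2: S2/S1 = 967/1185 = 0.81603
Step 3: ln(S2/S1) = ln(0.81603) = -0.20330
Step 4: m = -2.01490 / -0.20330 = 9.91

9.91 (Weibull m)


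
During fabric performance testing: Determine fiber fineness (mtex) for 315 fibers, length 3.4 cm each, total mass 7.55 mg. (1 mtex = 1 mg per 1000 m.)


Formula: fineness (mtex) = mass (mg) / total length (km) = (mass_mg / total_length_m) * 1000
Step 1: Convert fiber length: 3.4 cm = 0.034 m
Step 2: Total fiber length = 315 * 0.034 = 10.71 m
Step 3: Linear density = 7.55 mg / 10.71 m = 0.7049 mg/m
Step 4: fineness = 0.7049 * 1000 = 704.9 mtex

704.9 mtex


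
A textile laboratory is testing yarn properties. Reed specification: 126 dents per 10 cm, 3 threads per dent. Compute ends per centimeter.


Formula: EPC = (dents per 10 cm * ends per dent) / 10
Step 1: Total ends per 10 cm = 126 * 3 = 378
Step 2: EPC = 378 / 10 = 37.8 ends/cm

37.8 ends/cm


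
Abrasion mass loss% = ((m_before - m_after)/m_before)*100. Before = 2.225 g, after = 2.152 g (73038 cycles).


Formula: Mass loss% = ((m_before - m_after) / m_before) * 100
Step 1: Mass loss = 2.225 - 2.152 = 0.073 g
Step 2: Ratio = 0.073 / 2.225 = 0.032809
Step 3: Mass loss% = 0.032809 * 100 = 3.2809% ≈ 3.28%

3.28%


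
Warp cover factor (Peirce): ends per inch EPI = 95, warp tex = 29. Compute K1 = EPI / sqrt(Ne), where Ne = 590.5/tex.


Formula: K1 = EPI / sqrt(Ne), with Ne = 590.5 / tex_warp
Step 1: Ne = 590.5 / 29 = 20.362
Step 2: sqrt(Ne) = sqrt(20.362) = 4.5124
Step 3: K1 = 95 / 4.5124 = 21.1

21.1


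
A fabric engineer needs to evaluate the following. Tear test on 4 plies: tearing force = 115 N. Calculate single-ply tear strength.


Formula: Per-ply strength = Total force / Number of plies
Per-ply = 115 N / 4
Per-ply = 28.75 N

28.75 N


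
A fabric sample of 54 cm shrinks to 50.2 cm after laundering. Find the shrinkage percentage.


Formula: Shrinkage% = ((L_before - L_after) / L_before) * 100
Step 1: Shrinkage = 54 - 50.2 = 3.8 cm
Step 2: Shrinkage% = (3.8 / 54) * 100
Step 3: Shrinkage% = 0.07037 * 100 = 7.037% ≈ 7.0%

7.0%


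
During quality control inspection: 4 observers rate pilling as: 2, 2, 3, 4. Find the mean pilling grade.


Formula: Mean = sum / count
Sum = 2 + 2 + 3 + 4 = 11
Mean = 11 / 4 = 2.8

2.8


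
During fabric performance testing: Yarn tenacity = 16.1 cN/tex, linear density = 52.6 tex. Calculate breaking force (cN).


Formula: Breaking force = Tenacity * Linear density
F = 16.1 cN/tex * 52.6 tex
F = 846.86 cN

846.86 cN


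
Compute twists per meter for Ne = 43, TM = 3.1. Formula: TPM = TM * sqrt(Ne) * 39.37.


Formula: TPM = TM * sqrt(Ne) * 39.37
Step 1: sqrt(Ne) = sqrt(43) = 6.5574
Step 2: TM * sqrt(Ne) = 3.1 * 6.5574 = 20.3279
Step 3: TPM = 20.3279 * 39.37 = 800 twists/m

800 twists/m


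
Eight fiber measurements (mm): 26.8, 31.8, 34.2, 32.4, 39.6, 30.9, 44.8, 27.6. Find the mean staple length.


Formula: Mean = sum of lengths / count
Sum = 26.8 + 31.8 + 34.2 + 32.4 + 39.6 + 30.9 + 44.8 + 27.6
Sum = 268.1 mm
Mean = 268.1 / 8 = 33.51 mm

33.51 mm


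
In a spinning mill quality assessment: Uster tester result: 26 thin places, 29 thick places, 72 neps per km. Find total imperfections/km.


Formula: Total = thin places + thick places + neps
Total = 26 + 29 + 72
Total = 127 imperfections/km

127 imperfections/km


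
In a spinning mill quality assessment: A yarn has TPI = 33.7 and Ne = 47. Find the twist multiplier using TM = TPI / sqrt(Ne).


Formula: TM = TPI / sqrt(Ne)
Step 1: sqrt(Ne) = sqrt(47) = 6.8557
Step 2: TM = 33.7 / 6.8557 = 4.92

4.92 TM


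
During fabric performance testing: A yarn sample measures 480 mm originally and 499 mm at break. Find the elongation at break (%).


Formula: Elongation (%) = ((L_break - L0) / L0) * 100
Step 1: Extension = 499 - 480 = 19 mm
Step 2: Elongation = (19 / 480) * 100
Step 3: Elongation = 0.039583 * 100 = 3.9583% ≈ 4.0%

4.0%


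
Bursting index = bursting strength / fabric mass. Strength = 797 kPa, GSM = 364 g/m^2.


Formula: Bursting Index = Bursting Strength / Fabric GSM
BI = 797 kPa / 364 g/m^2
BI = 2.190 kPa/(g/m^2)

2.190 kPa/(g/m^2)


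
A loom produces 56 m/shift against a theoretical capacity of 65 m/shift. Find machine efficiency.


Formula: Efficiency% = (Actual output / Theoretical output) * 100
Efficiency% = (56 / 65) * 100
Efficiency% = 0.861538 * 100 = 86.1538% ≈ 86.2%

86.2%


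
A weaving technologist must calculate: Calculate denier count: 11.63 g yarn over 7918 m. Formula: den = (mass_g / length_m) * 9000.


Formula: den = (mass_g / length_m) * 9000
Substituting: den = (11.63 / 7918) * 9000
Intermediate: 11.63 / 7918 = 0.00146881 g/m
den = 0.00146881 * 9000 = 13.2 denier

13.2 denier


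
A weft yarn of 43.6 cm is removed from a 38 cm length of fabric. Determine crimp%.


Formula: Crimp% = ((L_yarn - L_fabric) / L_fabric) * 100
Step 1: Extension = 43.6 - 38 = 5.6 cm
Step 2: Crimp% = (5.6 / 38) * 100
Step 3: Crimp% = 0.147368 * 100 = 14.7368% ≈ 14.7%

14.7%


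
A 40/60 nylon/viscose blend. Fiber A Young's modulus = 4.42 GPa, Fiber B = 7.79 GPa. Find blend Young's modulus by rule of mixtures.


Formula: Blend property = (fraction_A * property_A) + (fraction_B * property_B)
Step 1: Contribution A = 40/100 * 4.42 GPa = 1.768 GPa
Step 2: Contribution B = 60/100 * 7.79 GPa = 4.674 GPa
Step 3: Blend Young's modulus = 1.768 + 4.674 = 6.442 GPa

6.442 GPa


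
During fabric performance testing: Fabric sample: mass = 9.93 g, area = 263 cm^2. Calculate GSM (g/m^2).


Formula: GSM = mass_g / area_m2
Step 1: Convert area: 263 cm^2 = 263 / 10000 = 0.0263 m^2
Step 2: GSM = 9.93 g / 0.0263 m^2 = 377.6 g/m^2

377.6 g/m^2


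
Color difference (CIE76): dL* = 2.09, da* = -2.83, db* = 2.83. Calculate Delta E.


Formula: Delta E = sqrt(dL*^2 + da*^2 + db*^2)
Step 1: dL*^2 = 2.09^2 = 4.3681
Step 2: da*^2 = (-2.83)^2 = 8.0089
Step 3: db*^2 = 2.83^2 = 8.0089
Step 4: Sum = 4.3681 + 8.0089 + 8.0089 = 20.3859
Step 5: Delta E = sqrt(20.3859) = 4.52

4.52 Delta E


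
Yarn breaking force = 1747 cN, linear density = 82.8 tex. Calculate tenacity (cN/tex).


Formula: Tenacity = Breaking force / Linear density
Tenacity = 1747 cN / 82.8 tex
Tenacity = 21.10 cN/tex

21.10 cN/tex


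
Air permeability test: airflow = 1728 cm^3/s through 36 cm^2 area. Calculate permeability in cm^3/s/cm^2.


Formula: Air Permeability = Airflow / Test Area
AP = 1728 cm^3/s / 36 cm^2
AP = 48.0 cm^3/s/cm^2

48.0 cm^3/s/cm^2


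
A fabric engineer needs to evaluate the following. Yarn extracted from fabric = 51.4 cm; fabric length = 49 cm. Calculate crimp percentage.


Formula: Crimp% = ((L_yarn - L_fabric) / L_fabric) * 100
Step 1: Extension = 51.4 - 49 = 2.4 cm
Step 2: Crimp% = (2.4 / 49) * 100
Step 3: Crimp% = 0.04898 * 100 = 4.898% ≈ 4.9%

4.9%


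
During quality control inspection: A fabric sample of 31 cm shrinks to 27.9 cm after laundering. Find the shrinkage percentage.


Formula: Shrinkage% = ((L_before - L_after) / L_before) * 100
Step 1: Shrinkage = 31 - 27.9 = 3.1 cm
Step 2: Shrinkage% = (3.1 / 31) * 100
Step 3: Shrinkage% = 0.1 * 100 = 10.0%

10.0%


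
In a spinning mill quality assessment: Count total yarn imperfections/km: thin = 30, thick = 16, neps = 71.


Formula: Total = thin places + thick places + neps
Total = 30 + 16 + 71
Total = 117 imperfections/km

117 imperfections/km


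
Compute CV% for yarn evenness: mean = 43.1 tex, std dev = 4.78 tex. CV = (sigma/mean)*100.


Formula: CV% = (standard deviation / mean) * 100
Step 1: Ratio = 4.78 / 43.1 = 0.110905
Step 2: CV% = 0.110905 * 100 = 11.0905% ≈ 11.1%

11.1%


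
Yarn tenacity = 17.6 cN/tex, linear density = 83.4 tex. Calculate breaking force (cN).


Formula: Breaking force = Tenacity * Linear density
F = 17.6 cN/tex * 83.4 tex
F = 1467.84 cN

1467.84 cN


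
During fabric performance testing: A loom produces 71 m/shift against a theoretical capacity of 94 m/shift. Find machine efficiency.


Formula: Efficiency% = (Actual output / Theoretical output) * 100
Efficiency% = (71 / 94) * 100
Efficiency% = 0.755319 * 100 = 75.5319% ≈ 75.5%

75.5%


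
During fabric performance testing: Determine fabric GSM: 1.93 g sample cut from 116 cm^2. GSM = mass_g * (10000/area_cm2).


Formula: GSM = mass_g / area_m2
Step 1: Convert area: 116 cm^2 = 116 / 10000 = 0.0116 m^2
Step 2: GSM = 1.93 g / 0.0116 m^2 = 166.4 g/m^2

166.4 g/m^2


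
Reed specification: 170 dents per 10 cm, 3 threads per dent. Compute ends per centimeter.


Formula: EPC = (dents per 10 cm * ends per dent) / 10
Step 1: Total ends per 10 cm = 170 * 3 = 510
Step 2: EPC = 510 / 10 = 51.0 ends/cm

51.0 ends/cm


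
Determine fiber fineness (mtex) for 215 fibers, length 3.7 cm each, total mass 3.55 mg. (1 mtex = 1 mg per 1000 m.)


Formula: fineness (mtex) = mass (mg) / total length (km) = (mass_mg / total_length_m) * 1000
Step 1: Convert fiber length: 3.7 cm = 0.037 m
Step 2: Total fiber length = 215 * 0.037 = 7.955 m
Step 3: Linear density = 3.55 mg / 7.955 m = 0.4463 mg/m
Step 4: fineness = 0.4463 * 1000 = 446.3 mtex

446.3 mtex


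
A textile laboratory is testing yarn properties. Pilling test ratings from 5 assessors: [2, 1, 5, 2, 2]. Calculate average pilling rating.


Formula: Mean = sum / count
Sum = 2 + 1 + 5 + 2 + 2 = 12
Mean = 12 / 5 = 2.4

2.4


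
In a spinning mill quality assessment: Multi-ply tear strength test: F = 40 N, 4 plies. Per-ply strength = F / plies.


Formula: Per-ply strength = Total force / Number of plies
Per-ply = 40 N / 4
Per-ply = 10 N

10 N


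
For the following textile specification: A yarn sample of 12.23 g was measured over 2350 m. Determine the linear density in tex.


Formula: Tex = (mass_g / length_m) * 1000
Substituting: Tex = (12.23 / 2350) * 1000
Intermediate: 12.23 / 2350 = 0.00520426 g/m
Tex = 0.00520426 * 1000 = 5.20 tex

5.20 tex


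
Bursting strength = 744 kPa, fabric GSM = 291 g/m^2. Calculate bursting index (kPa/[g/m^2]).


Formula: Bursting Index = Bursting Strength / Fabric GSM
BI = 744 kPa / 291 g/m^2
BI = 2.557 kPa/(g/m^2)

2.557 kPa/(g/m^2)


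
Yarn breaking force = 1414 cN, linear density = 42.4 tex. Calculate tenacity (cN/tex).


Formula: Tenacity = Breaking force / Linear density
Tenacity = 1414 cN / 42.4 tex
Tenacity = 33.35 cN/tex

33.35 cN/tex


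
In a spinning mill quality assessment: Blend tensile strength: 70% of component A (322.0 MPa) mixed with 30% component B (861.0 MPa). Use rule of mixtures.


Formula: Blend property = (fraction_A * property_A) + (fraction_B * property_B)
Step 1: Contribution A = 70/100 * 322.0 MPa = 225.4 MPa
Step 2: Contribution B = 30/100 * 861.0 MPa = 258.3 MPa
Step 3: Blend tensile strength = 225.4 + 258.3 = 483.7 MPa

483.7 MPa


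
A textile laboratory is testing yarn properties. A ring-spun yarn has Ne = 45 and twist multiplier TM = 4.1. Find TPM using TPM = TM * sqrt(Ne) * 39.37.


Formula: TPM = TM * sqrt(Ne) * 39.37
Step 1: sqrt(Ne) = sqrt(45) = 6.7082
Step 2: TM * sqrt(Ne) = 4.1 * 6.7082 = 27.5036
Step 3: TPM = 27.5036 * 39.37 = 1083 twists/m

1083 twists/m


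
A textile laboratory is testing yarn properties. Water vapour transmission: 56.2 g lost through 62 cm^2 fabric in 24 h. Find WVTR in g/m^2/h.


Formula: WVTR = mass_loss / (area * time)
Step 1: Convert area: 62 cm^2 = 0.0062 m^2
Step 2: WVTR = 56.2 g / (0.0062 m^2 * 24 h)
Step 3: WVTR = 56.2 / 0.1488 = 377.7 g/m^2/h

377.7 g/m^2/h


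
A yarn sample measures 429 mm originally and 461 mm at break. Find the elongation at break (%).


Formula: Elongation (%) = ((L_break - L0) / L0) * 100
Step 1: Extension = 461 - 429 = 32 mm
Step 2: Elongation = (32 / 429) * 100
Step 3: Elongation = 0.074592 * 100 = 7.4592% ≈ 7.5%

7.5%


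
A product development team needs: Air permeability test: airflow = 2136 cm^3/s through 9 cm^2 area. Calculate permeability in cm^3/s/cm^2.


Formula: Air Permeability = Airflow / Test Area
AP = 2136 cm^3/s / 9 cm^2
AP = 237.3 cm^3/s/cm^2

237.3 cm^3/s/cm^2


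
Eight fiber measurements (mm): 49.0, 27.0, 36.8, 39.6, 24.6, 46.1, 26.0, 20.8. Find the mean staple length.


Formula: Mean = sum of lengths / count
Sum = 49.0 + 27.0 + 36.8 + 39.6 + 24.6 + 46.1 + 26.0 + 20.8
Sum = 269.9 mm
Mean = 269.9 / 8 = 33.74 mm

33.74 mm


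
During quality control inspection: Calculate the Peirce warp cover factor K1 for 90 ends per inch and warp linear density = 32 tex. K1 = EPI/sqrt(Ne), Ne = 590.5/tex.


Formula: K1 = EPI / sqrt(Ne), with Ne = 590.5 / tex_warp
Step 1: Ne = 590.5 / 32 = 18.453
Step 2: sqrt(Ne) = sqrt(18.453) = 4.2957
Step 3: K1 = 90 / 4.2957 = 21.0

21.0


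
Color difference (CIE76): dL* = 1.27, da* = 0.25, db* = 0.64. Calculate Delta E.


Formula: Delta E = sqrt(dL*^2 + da*^2 + db*^2)
Step 1: dL*^2 = 1.27^2 = 1.6129
Step 2: da*^2 = 0.25^2 = 0.0625
Step 3: db*^2 = 0.64^2 = 0.4096
Step 4: Sum = 1.6129 + 0.0625 + 0.4096 = 2.085
Step 5: Delta E = sqrt(2.085) = 1.44

1.44 Delta E


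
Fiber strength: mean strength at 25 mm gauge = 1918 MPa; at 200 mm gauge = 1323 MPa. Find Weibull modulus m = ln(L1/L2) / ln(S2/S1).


Formula: m = ln(L1/L2) / ln(S2/S1)
Step 1: ln(L1/L2) = ln(25/200) = -2.07944
Step 2: S2/S1 = 1323/1918 = 0.68978
Step 3: ln(S2/S1) = ln(0.68978) = -0.37138
Step 4: m = -2.07944 / -0.37138 = 5.60

5.60 (Weibull m)


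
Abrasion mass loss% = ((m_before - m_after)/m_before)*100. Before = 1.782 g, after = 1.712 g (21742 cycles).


Formula: Mass loss% = ((m_before - m_after) / m_before) * 100
Step 1: Mass loss = 1.782 - 1.712 = 0.07 g
Step 2: Ratio = 0.07 / 1.782 = 0.0392817
Step 3: Mass loss% = 0.0392817 * 100 = 3.92817% ≈ 3.93%

3.93%


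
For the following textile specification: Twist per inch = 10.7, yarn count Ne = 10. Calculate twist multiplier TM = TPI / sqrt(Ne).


Formula: TM = TPI / sqrt(Ne)
Step 1: sqrt(Ne) = sqrt(10) = 3.1623
Step 2: TM = 10.7 / 3.1623 = 3.38

3.38 TM


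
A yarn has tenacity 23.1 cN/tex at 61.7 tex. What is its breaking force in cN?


Formula: Breaking force = Tenacity * Linear density
F = 23.1 cN/tex * 61.7 tex
F = 1425.27 cN

1425.27 cN


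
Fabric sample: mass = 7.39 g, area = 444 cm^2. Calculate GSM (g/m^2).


Formula: GSM = mass_g / area_m2
Step 1: Convert area: 444 cm^2 = 444 / 10000 = 0.0444 m^2
Step 2: GSM = 7.39 g / 0.0444 m^2 = 166.4 g/m^2

166.4 g/m^2


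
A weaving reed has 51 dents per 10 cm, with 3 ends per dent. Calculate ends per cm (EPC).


Formula: EPC = (dents per 10 cm * ends per dent) / 10
Step 1: Total ends per 10 cm = 51 * 3 = 153
Step 2: EPC = 153 / 10 = 15.3 ends/cm

15.3 ends/cm


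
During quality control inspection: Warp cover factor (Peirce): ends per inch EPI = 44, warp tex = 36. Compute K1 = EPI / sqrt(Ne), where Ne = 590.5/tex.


Formula: K1 = EPI / sqrt(Ne), with Ne = 590.5 / tex_warp
Step 1: Ne = 590.5 / 36 = 16.403
Step 2: sqrt(Ne) = sqrt(16.403) = 4.0501
Step 3: K1 = 44 / 4.0501 = 10.9

10.9


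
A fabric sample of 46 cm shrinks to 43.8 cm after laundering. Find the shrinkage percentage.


Formula: Shrinkage% = ((L_before - L_after) / L_before) * 100
Step 1: Shrinkage = 46 - 43.8 = 2.2 cm
Step 2: Shrinkage% = (2.2 / 46) * 100
Step 3: Shrinkage% = 0.047826 * 100 = 4.7826% ≈ 4.8%

4.8%


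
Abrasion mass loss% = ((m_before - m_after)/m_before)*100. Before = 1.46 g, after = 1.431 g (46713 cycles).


Formula: Mass loss% = ((m_before - m_after) / m_before) * 100
Step 1: Mass loss = 1.46 - 1.431 = 0.029 g
Step 2: Ratio = 0.029 / 1.46 = 0.019863
Step 3: Mass loss% = 0.019863 * 100 = 1.9863% ≈ 1.99%

1.99%


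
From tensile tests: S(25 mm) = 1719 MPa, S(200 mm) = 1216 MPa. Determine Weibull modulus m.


Formula: m = ln(L1/L2) / ln(S2/S1)
Step 1: ln(L1/L2) = ln(25/200) = -2.07944
Step 2: S2/S1 = 1216/1719 = 0.70739
Step 3: ln(S2/S1) = ln(0.70739) = -0.34617
Step 4: m = -2.07944 / -0.34617 = 6.01

6.01 (Weibull m)


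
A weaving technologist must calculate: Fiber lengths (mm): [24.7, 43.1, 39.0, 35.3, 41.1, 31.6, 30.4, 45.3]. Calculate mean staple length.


Formula: Mean = sum of lengths / count
Sum = 24.7 + 43.1 + 39.0 + 35.3 + 41.1 + 31.6 + 30.4 + 45.3
Sum = 290.5 mm
Mean = 290.5 / 8 = 36.31 mm

36.31 mm


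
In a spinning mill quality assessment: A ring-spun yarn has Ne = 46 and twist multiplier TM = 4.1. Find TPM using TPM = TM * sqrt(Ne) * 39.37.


Formula: TPM = TM * sqrt(Ne) * 39.37
Step 1: sqrt(Ne) = sqrt(46) = 6.7823
Step 2: TM * sqrt(Ne) = 4.1 * 6.7823 = 27.8074
Step 3: TPM = 27.8074 * 39.37 = 1095 twists/m

1095 twists/m


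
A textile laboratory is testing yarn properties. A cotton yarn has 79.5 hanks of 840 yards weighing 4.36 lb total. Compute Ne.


Formula: Ne = hanks / mass_lb
Substituting: Ne = 79.5 / 4.36
Ne = 18.2

18.2 Ne


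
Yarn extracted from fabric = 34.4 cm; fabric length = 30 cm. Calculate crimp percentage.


Formula: Crimp% = ((L_yarn - L_fabric) / L_fabric) * 100
Step 1: Extension = 34.4 - 30 = 4.4 cm
Step 2: Crimp% = (4.4 / 30) * 100
Step 3: Crimp% = 0.146667 * 100 = 14.6667% ≈ 14.7%

14.7%


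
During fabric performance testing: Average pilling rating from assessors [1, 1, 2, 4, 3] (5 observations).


Formula: Mean = sum / count
Sum = 1 + 1 + 2 + 4 + 3 = 11
Mean = 11 / 5 = 2.2

2.2


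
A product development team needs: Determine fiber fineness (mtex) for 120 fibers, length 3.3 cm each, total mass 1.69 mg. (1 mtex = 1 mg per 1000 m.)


Formula: fineness (mtex) = mass (mg) / total length (km) = (mass_mg / total_length_m) * 1000
Step 1: Convert fiber length: 3.3 cm = 0.033 m
Step 2: Total fiber length = 120 * 0.033 = 3.96 m
Step 3: Linear density = 1.69 mg / 3.96 m = 0.4268 mg/m
Step 4: fineness = 0.4268 * 1000 = 426.8 mtex

426.8 mtex


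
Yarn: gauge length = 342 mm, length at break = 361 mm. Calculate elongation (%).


Formula: Elongation (%) = ((L_break - L0) / L0) * 100
Step 1: Extension = 361 - 342 = 19 mm
Step 2: Elongation = (19 / 342) * 100
Step 3: Elongation = 0.055556 * 100 = 5.5556% ≈ 5.6%

5.6%


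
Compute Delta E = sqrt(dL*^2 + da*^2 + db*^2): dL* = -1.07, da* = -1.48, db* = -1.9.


Formula: Delta E = sqrt(dL*^2 + da*^2 + db*^2)
Step 1: dL*^2 = (-1.07)^2 = 1.1449
Step 2: da*^2 = (-1.48)^2 = 2.1904
Step 3: db*^2 = (-1.9)^2 = 3.61
Step 4: Sum = 1.1449 + 2.1904 + 3.61 = 6.9453
Step 5: Delta E = sqrt(6.9453) = 2.64

2.64 Delta E


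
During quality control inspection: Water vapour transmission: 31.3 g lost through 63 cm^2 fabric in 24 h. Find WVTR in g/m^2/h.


Formula: WVTR = mass_loss / (area * time)
Step 1: Convert area: 63 cm^2 = 0.0063 m^2
Step 2: WVTR = 31.3 g / (0.0063 m^2 * 24 h)
Step 3: WVTR = 31.3 / 0.1512 = 207.0 g/m^2/h

207.0 g/m^2/h


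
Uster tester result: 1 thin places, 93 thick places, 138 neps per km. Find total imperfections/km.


Formula: Total = thin places + thick places + neps
Total = 1 + 93 + 138
Total = 232 imperfections/km

232 imperfections/km


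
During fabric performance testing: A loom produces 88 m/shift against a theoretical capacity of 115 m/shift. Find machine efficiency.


Formula: Efficiency% = (Actual output / Theoretical output) * 100
Efficiency% = (88 / 115) * 100
Efficiency% = 0.765217 * 100 = 76.5217% ≈ 76.5%

76.5%


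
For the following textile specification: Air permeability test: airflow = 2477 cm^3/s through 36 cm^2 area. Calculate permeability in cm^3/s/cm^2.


Formula: Air Permeability = Airflow / Test Area
AP = 2477 cm^3/s / 36 cm^2
AP = 68.8 cm^3/s/cm^2

68.8 cm^3/s/cm^2


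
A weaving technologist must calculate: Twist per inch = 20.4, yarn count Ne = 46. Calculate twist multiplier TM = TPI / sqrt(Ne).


Formula: TM = TPI / sqrt(Ne)
Step 1: sqrt(Ne) = sqrt(46) = 6.7823
Step 2: TM = 20.4 / 6.7823 = 3.01

3.01 TM


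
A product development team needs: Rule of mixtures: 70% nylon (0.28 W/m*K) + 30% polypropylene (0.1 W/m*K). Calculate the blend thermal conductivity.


Formula: Blend property = (fraction_A * property_A) + (fraction_B * property_B)
Step 1: Contribution A = 70/100 * 0.28 W/m*K = 0.196 W/m*K
Step 2: Contribution B = 30/100 * 0.1 W/m*K = 0.03 W/m*K
Step 3: Blend thermal conductivity = 0.196 + 0.03 = 0.226 W/m*K

0.226 W/m*K


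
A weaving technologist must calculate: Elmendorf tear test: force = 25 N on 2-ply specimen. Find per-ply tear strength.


Formula: Per-ply strength = Total force / Number of plies
Per-ply = 25 N / 2
Per-ply = 12.5 N

12.5 N


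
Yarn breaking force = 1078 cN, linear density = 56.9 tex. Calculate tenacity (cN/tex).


Formula: Tenacity = Breaking force / Linear density
Tenacity = 1078 cN / 56.9 tex
Tenacity = 18.95 cN/tex

18.95 cN/tex


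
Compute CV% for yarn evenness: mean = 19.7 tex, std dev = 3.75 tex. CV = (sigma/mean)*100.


Formula: CV% = (standard deviation / mean) * 100
Step 1: Ratio = 3.75 / 19.7 = 0.190355
Step 2: CV% = 0.190355 * 100 = 19.0355% ≈ 19.0%

19.0%


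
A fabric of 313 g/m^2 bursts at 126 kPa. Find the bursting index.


Formula: Bursting Index = Bursting Strength / Fabric GSM
BI = 126 kPa / 313 g/m^2
BI = 0.403 kPa/(g/m^2)

0.403 kPa/(g/m^2)


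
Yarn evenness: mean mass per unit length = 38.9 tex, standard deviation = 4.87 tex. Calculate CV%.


Formula: CV% = (standard deviation / mean) * 100
Step 1: Ratio = 4.87 / 38.9 = 0.125193
Step 2: CV% = 0.125193 * 100 = 12.5193% ≈ 12.5%

12.5%


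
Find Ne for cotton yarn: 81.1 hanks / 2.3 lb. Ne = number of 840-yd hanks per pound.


Formula: Ne = hanks / mass_lb
Substituting: Ne = 81.1 / 2.3
Ne = 35.3

35.3 Ne


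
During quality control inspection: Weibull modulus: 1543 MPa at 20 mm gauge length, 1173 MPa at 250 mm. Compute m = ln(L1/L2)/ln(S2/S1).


Formula: m = ln(L1/L2) / ln(S2/S1)
Step 1: ln(L1/L2) = ln(20/250) = -2.52573
Step 2: S2/S1 = 1173/1543 = 0.76021
Step 3: ln(S2/S1) = ln(0.76021) = -0.27416
Step 4: m = -2.52573 / -0.27416 = 9.21

9.21 (Weibull m)


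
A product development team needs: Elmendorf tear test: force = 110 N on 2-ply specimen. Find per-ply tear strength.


Formula: Per-ply strength = Total force / Number of plies
Per-ply = 110 N / 2
Per-ply = 55 N

55 N


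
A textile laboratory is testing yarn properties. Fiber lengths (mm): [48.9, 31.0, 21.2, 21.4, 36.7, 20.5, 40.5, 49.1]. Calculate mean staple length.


Formula: Mean = sum of lengths / count
Sum = 48.9 + 31.0 + 21.2 + 21.4 + 36.7 + 20.5 + 40.5 + 49.1
Sum = 269.3 mm
Mean = 269.3 / 8 = 33.66 mm

33.66 mm


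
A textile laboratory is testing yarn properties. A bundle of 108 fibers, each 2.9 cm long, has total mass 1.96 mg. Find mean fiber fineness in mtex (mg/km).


Formula: fineness (mtex) = mass (mg) / total length (km) = (mass_mg / total_length_m) * 1000
Step 1: Convert fiber length: 2.9 cm = 0.029 m
Step 2: Total fiber length = 108 * 0.029 = 3.132 m
Step 3: Linear density = 1.96 mg / 3.132 m = 0.6258 mg/m
Step 4: fineness = 0.6258 * 1000 = 625.8 mtex

625.8 mtex


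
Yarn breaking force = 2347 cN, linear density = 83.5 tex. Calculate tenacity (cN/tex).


Formula: Tenacity = Breaking force / Linear density
Tenacity = 2347 cN / 83.5 tex
Tenacity = 28.11 cN/tex

28.11 cN/tex


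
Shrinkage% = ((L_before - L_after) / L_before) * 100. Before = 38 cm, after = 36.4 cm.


Formula: Shrinkage% = ((L_before - L_after) / L_before) * 100
Step 1: Shrinkage = 38 - 36.4 = 1.6 cm
Step 2: Shrinkage% = (1.6 / 38) * 100
Step 3: Shrinkage% = 0.042105 * 100 = 4.2105% ≈ 4.2%

4.2%


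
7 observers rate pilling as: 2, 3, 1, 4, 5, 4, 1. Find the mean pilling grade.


Formula: Mean = sum / count
Sum = 2 + 3 + 1 + 4 + 5 + 4 + 1 = 20
Mean = 20 / 7 = 2.9

2.9


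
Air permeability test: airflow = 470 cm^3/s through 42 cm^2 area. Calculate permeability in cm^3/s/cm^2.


Formula: Air Permeability = Airflow / Test Area
AP = 470 cm^3/s / 42 cm^2
AP = 11.2 cm^3/s/cm^2

11.2 cm^3/s/cm^2


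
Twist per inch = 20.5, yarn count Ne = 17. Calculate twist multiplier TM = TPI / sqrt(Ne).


Formula: TM = TPI / sqrt(Ne)
Step 1: sqrt(Ne) = sqrt(17) = 4.1231
Step 2: TM = 20.5 / 4.1231 = 4.97

4.97 TM


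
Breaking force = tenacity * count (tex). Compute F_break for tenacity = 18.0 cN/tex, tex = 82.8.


Formula: Breaking force = Tenacity * Linear density
F = 18.0 cN/tex * 82.8 tex
F = 1490.40 cN

1490.40 cN


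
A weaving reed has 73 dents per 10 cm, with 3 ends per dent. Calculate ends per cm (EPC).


Formula: EPC = (dents per 10 cm * ends per dent) / 10
Step 1: Total ends per 10 cm = 73 * 3 = 219
Step 2: EPC = 219 / 10 = 21.9 ends/cm

21.9 ends/cm


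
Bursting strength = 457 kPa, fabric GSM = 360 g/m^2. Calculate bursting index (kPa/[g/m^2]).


Formula: Bursting Index = Bursting Strength / Fabric GSM
BI = 457 kPa / 360 g/m^2
BI = 1.269 kPa/(g/m^2)

1.269 kPa/(g/m^2)


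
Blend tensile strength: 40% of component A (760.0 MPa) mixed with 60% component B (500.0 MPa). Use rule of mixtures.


Formula: Blend property = (fraction_A * property_A) + (fraction_B * property_B)
Step 1: Contribution A = 40/100 * 760.0 MPa = 304.0 MPa
Step 2: Contribution B = 60/100 * 500.0 MPa = 300.0 MPa
Step 3: Blend tensile strength = 304.0 + 300.0 = 604.0 MPa

604.0 MPa


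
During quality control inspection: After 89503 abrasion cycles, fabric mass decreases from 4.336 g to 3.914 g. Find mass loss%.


Formula: Mass loss% = ((m_before - m_after) / m_before) * 100
Step 1: Mass loss = 4.336 - 3.914 = 0.422 g
Step 2: Ratio = 0.422 / 4.336 = 0.0973247
Step 3: Mass loss% = 0.0973247 * 100 = 9.73247% ≈ 9.73%

9.73%


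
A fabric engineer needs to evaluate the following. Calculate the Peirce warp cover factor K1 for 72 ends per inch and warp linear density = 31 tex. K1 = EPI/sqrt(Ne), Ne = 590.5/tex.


Formula: K1 = EPI / sqrt(Ne), with Ne = 590.5 / tex_warp
Step 1: Ne = 590.5 / 31 = 19.048
Step 2: sqrt(Ne) = sqrt(19.048) = 4.3644
Step 3: K1 = 72 / 4.3644 = 16.5

16.5


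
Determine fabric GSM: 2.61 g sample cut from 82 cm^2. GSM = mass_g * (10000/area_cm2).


Formula: GSM = mass_g / area_m2
Step 1: Convert area: 82 cm^2 = 82 / 10000 = 0.0082 m^2
Step 2: GSM = 2.61 g / 0.0082 m^2 = 318.3 g/m^2

318.3 g/m^2


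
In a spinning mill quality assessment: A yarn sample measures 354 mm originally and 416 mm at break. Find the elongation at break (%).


Formula: Elongation (%) = ((L_break - L0) / L0) * 100
Step 1: Extension = 416 - 354 = 62 mm
Step 2: Elongation = (62 / 354) * 100
Step 3: Elongation = 0.175141 * 100 = 17.5141% ≈ 17.5%

17.5%


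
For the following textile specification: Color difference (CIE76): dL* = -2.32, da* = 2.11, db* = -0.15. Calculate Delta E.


Formula: Delta E = sqrt(dL*^2 + da*^2 + db*^2)
Step 1: dL*^2 = (-2.32)^2 = 5.3824
Step 2: da*^2 = 2.11^2 = 4.4521
Step 3: db*^2 = (-0.15)^2 = 0.0225
Step 4: Sum = 5.3824 + 4.4521 + 0.0225 = 9.857
Step 5: Delta E = sqrt(9.857) = 3.14

3.14 Delta E


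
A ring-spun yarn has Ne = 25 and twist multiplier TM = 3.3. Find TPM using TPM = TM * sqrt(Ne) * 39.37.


Formula: TPM = TM * sqrt(Ne) * 39.37
Step 1: sqrt(Ne) = sqrt(25) = 5
Step 2: TM * sqrt(Ne) = 3.3 * 5 = 16.5
Step 3: TPM = 16.5 * 39.37 = 650 twists/m

650 twists/m


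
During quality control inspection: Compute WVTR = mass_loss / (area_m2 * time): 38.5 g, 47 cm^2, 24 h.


Formula: WVTR = mass_loss / (area * time)
Step 1: Convert area: 47 cm^2 = 0.0047 m^2
Step 2: WVTR = 38.5 g / (0.0047 m^2 * 24 h)
Step 3: WVTR = 38.5 / 0.1128 = 341.3 g/m^2/h

341.3 g/m^2/h


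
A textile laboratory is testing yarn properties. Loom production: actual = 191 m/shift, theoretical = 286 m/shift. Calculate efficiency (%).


Formula: Efficiency% = (Actual output / Theoretical output) * 100
Efficiency% = (191 / 286) * 100
Efficiency% = 0.667832 * 100 = 66.7832% ≈ 66.8%

66.8%


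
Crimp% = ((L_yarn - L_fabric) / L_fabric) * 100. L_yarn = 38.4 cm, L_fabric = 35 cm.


Formula: Crimp% = ((L_yarn - L_fabric) / L_fabric) * 100
Step 1: Extension = 38.4 - 35 = 3.4 cm
Step 2: Crimp% = (3.4 / 35) * 100
Step 3: Crimp% = 0.097143 * 100 = 9.7143% ≈ 9.7%

9.7%


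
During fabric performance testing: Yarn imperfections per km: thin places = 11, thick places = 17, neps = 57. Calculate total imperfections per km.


Formula: Total = thin places + thick places + neps
Total = 11 + 17 + 57
Total = 85 imperfections/km

85 imperfections/km


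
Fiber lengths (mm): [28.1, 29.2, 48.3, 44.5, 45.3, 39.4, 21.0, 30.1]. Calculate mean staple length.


Formula: Mean = sum of lengths / count
Sum = 28.1 + 29.2 + 48.3 + 44.5 + 45.3 + 39.4 + 21.0 + 30.1
Sum = 285.9 mm
Mean = 285.9 / 8 = 35.74 mm

35.74 mm


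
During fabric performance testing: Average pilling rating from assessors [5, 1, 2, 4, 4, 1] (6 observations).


Formula: Mean = sum / count
Sum = 5 + 1 + 2 + 4 + 4 + 1 = 17
Mean = 17 / 6 = 2.8

2.8


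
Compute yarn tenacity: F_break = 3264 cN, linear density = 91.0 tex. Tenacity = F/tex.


Formula: Tenacity = Breaking force / Linear density
Tenacity = 3264 cN / 91.0 tex
Tenacity = 35.87 cN/tex

35.87 cN/tex


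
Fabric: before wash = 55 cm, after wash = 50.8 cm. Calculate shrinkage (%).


Formula: Shrinkage% = ((L_before - L_after) / L_before) * 100
Step 1: Shrinkage = 55 - 50.8 = 4.2 cm
Step 2: Shrinkage% = (4.2 / 55) * 100
Step 3: Shrinkage% = 0.076364 * 100 = 7.6364% ≈ 7.6%

7.6%


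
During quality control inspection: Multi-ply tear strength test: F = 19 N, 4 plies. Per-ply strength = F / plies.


Formula: Per-ply strength = Total force / Number of plies
Per-ply = 19 N / 4
Per-ply = 4.75 N

4.75 N


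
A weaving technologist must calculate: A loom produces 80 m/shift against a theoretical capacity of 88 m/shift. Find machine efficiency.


Formula: Efficiency% = (Actual output / Theoretical output) * 100
Efficiency% = (80 / 88) * 100
Efficiency% = 0.909091 * 100 = 90.9091% ≈ 90.9%

90.9%


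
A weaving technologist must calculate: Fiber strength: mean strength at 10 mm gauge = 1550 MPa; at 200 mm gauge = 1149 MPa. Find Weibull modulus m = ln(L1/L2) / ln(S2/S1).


Formula: m = ln(L1/L2) / ln(S2/S1)
Step 1: ln(L1/L2) = ln(10/200) = -2.99573
Step 2: S2/S1 = 1149/1550 = 0.74129
Step 3: ln(S2/S1) = ln(0.74129) = -0.29936
Step 4: m = -2.99573 / -0.29936 = 10.01

10.01 (Weibull m)


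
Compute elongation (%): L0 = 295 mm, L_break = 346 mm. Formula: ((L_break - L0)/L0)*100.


Formula: Elongation (%) = ((L_break - L0) / L0) * 100
Step 1: Extension = 346 - 295 = 51 mm
Step 2: Elongation = (51 / 295) * 100
Step 3: Elongation = 0.172881 * 100 = 17.2881% ≈ 17.3%

17.3%


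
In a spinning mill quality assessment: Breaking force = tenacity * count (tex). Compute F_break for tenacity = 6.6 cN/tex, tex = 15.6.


Formula: Breaking force = Tenacity * Linear density
F = 6.6 cN/tex * 15.6 tex
F = 102.96 cN

102.96 cN


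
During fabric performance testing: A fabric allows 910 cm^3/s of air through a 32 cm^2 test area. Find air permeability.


Formula: Air Permeability = Airflow / Test Area
AP = 910 cm^3/s / 32 cm^2
AP = 28.4 cm^3/s/cm^2

28.4 cm^3/s/cm^2


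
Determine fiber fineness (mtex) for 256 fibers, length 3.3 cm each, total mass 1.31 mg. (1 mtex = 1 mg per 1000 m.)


Formula: fineness (mtex) = mass (mg) / total length (km) = (mass_mg / total_length_m) * 1000
Step 1: Convert fiber length: 3.3 cm = 0.033 m
Step 2: Total fiber length = 256 * 0.033 = 8.448 m
Step 3: Linear density = 1.31 mg / 8.448 m = 0.1551 mg/m
Step 4: fineness = 0.1551 * 1000 = 155.1 mtex

155.1 mtex


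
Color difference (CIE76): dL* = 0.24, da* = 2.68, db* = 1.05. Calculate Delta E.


Formula: Delta E = sqrt(dL*^2 + da*^2 + db*^2)
Step 1: dL*^2 = 0.24^2 = 0.0576
Step 2: da*^2 = 2.68^2 = 7.1824
Step 3: db*^2 = 1.05^2 = 1.1025
Step 4: Sum = 0.0576 + 7.1824 + 1.1025 = 8.3425
Step 5: Delta E = sqrt(8.3425) = 2.89

2.89 Delta E


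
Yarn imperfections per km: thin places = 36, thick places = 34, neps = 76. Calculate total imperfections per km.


Formula: Total = thin places + thick places + neps
Total = 36 + 34 + 76
Total = 146 imperfections/km

146 imperfections/km


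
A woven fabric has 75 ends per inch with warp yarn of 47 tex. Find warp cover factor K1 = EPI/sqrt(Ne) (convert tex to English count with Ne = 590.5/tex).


Formula: K1 = EPI / sqrt(Ne), with Ne = 590.5 / tex_warp
Step 1: Ne = 590.5 / 47 = 12.564
Step 2: sqrt(Ne) = sqrt(12.564) = 3.5446
Step 3: K1 = 75 / 3.5446 = 21.2

21.2


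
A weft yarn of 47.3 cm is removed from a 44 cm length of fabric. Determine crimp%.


Formula: Crimp% = ((L_yarn - L_fabric) / L_fabric) * 100
Step 1: Extension = 47.3 - 44 = 3.3 cm
Step 2: Crimp% = (3.3 / 44) * 100
Step 3: Crimp% = 0.075 * 100 = 7.5%

7.5%


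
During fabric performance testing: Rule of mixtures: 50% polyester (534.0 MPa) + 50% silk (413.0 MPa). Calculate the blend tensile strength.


Formula: Blend property = (fraction_A * property_A) + (fraction_B * property_B)
Step 1: Contribution A = 50/100 * 534.0 MPa = 267.0 MPa
Step 2: Contribution B = 50/100 * 413.0 MPa = 206.5 MPa
Step 3: Blend tensile strength = 267.0 + 206.5 = 473.5 MPa

473.5 MPa


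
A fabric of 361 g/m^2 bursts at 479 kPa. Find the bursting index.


Formula: Bursting Index = Bursting Strength / Fabric GSM
BI = 479 kPa / 361 g/m^2
BI = 1.327 kPa/(g/m^2)

1.327 kPa/(g/m^2)


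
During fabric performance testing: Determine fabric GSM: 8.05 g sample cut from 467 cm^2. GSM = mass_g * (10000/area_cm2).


Formula: GSM = mass_g / area_m2
Step 1: Convert area: 467 cm^2 = 467 / 10000 = 0.0467 m^2
Step 2: GSM = 8.05 g / 0.0467 m^2 = 172.4 g/m^2

172.4 g/m^2


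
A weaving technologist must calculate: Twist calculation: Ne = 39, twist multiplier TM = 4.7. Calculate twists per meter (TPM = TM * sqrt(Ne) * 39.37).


Formula: TPM = TM * sqrt(Ne) * 39.37
Step 1: sqrt(Ne) = sqrt(39) = 6.245
Step 2: TM * sqrt(Ne) = 4.7 * 6.245 = 29.3515
Step 3: TPM = 29.3515 * 39.37 = 1156 twists/m

1156 twists/m


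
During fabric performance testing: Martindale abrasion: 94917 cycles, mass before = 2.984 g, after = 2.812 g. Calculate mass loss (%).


Formula: Mass loss% = ((m_before - m_after) / m_before) * 100
Step 1: Mass loss = 2.984 - 2.812 = 0.172 g
Step 2: Ratio = 0.172 / 2.984 = 0.0576408
Step 3: Mass loss% = 0.0576408 * 100 = 5.76408% ≈ 5.76%

5.76%


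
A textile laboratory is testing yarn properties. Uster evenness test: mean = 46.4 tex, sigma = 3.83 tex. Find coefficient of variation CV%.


Formula: CV% = (standard deviation / mean) * 100
Step 1: Ratio = 3.83 / 46.4 = 0.082543
Step 2: CV% = 0.082543 * 100 = 8.2543% ≈ 8.3%

8.3%


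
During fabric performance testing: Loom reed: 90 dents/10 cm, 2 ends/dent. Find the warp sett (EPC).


Formula: EPC = (dents per 10 cm * ends per dent) / 10
Step 1: Total ends per 10 cm = 90 * 2 = 180
Step 2: EPC = 180 / 10 = 18.0 ends/cm

18.0 ends/cm


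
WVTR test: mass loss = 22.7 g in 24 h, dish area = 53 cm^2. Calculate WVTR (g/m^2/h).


Formula: WVTR = mass_loss / (area * time)
Step 1: Convert area: 53 cm^2 = 0.0053 m^2
Step 2: WVTR = 22.7 g / (0.0053 m^2 * 24 h)
Step 3: WVTR = 22.7 / 0.1272 = 178.5 g/m^2/h

178.5 g/m^2/h


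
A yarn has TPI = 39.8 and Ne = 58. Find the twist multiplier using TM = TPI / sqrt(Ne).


Formula: TM = TPI / sqrt(Ne)
Step 1: sqrt(Ne) = sqrt(58) = 7.6158
Step 2: TM = 39.8 / 7.6158 = 5.23

5.23 TM


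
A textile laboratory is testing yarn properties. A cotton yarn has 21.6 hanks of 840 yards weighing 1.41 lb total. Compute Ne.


Formula: Ne = hanks / mass_lb
Substituting: Ne = 21.6 / 1.41
Ne = 15.3

15.3 Ne


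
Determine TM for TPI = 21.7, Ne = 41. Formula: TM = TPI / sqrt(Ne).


Formula: TM = TPI / sqrt(Ne)
Step 1: sqrt(Ne) = sqrt(41) = 6.4031
Step 2: TM = 21.7 / 6.4031 = 3.39

3.39 TM


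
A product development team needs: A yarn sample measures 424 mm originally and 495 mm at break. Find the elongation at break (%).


Formula: Elongation (%) = ((L_break - L0) / L0) * 100
Step 1: Extension = 495 - 424 = 71 mm
Step 2: Elongation = (71 / 424) * 100
Step 3: Elongation = 0.167453 * 100 = 16.7453% ≈ 16.7%

16.7%
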